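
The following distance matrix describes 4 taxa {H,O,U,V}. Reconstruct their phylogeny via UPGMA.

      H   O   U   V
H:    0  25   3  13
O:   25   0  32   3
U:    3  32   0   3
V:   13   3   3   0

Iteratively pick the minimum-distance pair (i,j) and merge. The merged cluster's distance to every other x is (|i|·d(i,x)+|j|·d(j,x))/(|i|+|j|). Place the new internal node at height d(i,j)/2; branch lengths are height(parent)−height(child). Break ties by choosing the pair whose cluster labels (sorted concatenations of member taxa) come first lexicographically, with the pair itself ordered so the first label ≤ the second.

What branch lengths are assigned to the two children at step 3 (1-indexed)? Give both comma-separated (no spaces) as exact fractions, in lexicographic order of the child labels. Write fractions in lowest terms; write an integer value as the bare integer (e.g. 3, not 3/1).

1. join H+U (d=3) ⇒ HU; edges |H|=3/2, |U|=3/2
  updated: d(HU,O)=57/2, d(HU,V)=8
2. join O+V (d=3) ⇒ OV; edges |O|=3/2, |V|=3/2
  updated: d(HU,OV)=73/4
3. join HU+OV (d=73/4) ⇒ HOUV; edges |HU|=61/8, |OV|=61/8
final tree: ((H:3/2,U:3/2):61/8,(O:3/2,V:3/2):61/8)
total length: 85/4

61/8,61/8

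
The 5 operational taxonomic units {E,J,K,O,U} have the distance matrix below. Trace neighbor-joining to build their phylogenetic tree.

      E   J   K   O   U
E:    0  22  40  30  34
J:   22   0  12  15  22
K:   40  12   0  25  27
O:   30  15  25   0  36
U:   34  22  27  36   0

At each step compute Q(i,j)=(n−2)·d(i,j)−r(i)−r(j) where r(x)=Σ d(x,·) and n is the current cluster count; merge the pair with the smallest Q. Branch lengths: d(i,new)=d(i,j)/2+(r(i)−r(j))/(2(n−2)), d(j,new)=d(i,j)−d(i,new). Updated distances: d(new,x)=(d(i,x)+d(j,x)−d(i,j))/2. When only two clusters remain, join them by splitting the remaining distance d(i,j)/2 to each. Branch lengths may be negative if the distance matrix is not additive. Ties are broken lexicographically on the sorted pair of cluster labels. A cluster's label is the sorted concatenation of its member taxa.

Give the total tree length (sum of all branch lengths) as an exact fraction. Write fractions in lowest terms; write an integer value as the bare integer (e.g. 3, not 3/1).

1. join E+U (d=34, Q=-143) ⇒ EU; edges |E|=109/6, |U|=95/6
  updated: d(EU,J)=5, d(EU,K)=33/2, d(EU,O)=16
2. join EU+O (d=16, Q=-123/2) ⇒ EOU; edges |EU|=27/8, |O|=101/8
  updated: d(EOU,J)=2, d(EOU,K)=51/4
3. join EOU+J (d=2, Q=-107/4) ⇒ EJOU; edges |EOU|=11/8, |J|=5/8
  updated: d(EJOU,K)=91/8
4. join EJOU+K (d=91/8) ⇒ EJKOU; edges |EJOU|=91/16, |K|=91/16
final tree: ((((E:109/6,U:95/6):27/8,O:101/8):11/8,J:5/8):91/16,K:91/16)
total length: 507/8

507/8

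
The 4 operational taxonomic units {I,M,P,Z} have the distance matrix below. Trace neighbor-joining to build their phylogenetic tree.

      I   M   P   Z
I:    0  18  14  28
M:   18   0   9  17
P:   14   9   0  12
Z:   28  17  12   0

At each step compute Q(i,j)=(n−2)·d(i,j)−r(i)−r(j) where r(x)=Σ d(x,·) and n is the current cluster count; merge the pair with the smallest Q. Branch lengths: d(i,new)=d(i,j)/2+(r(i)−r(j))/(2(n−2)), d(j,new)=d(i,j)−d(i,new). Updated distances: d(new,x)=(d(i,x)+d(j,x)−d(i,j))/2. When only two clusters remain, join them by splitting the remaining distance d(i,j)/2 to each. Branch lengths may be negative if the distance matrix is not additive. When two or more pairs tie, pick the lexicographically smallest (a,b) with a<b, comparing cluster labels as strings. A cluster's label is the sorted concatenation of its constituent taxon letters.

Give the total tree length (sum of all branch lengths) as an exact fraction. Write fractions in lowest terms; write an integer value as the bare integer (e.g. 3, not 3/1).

32

iteration 1: select I,M (d=18, Q=-68); attach at lengths (13, 5); label the merged cluster IM
  updated: d(IM,P)=5/2, d(IM,Z)=27/2
iteration 2: select IM,P (d=5/2, Q=-28); attach at lengths (2, 1/2); label the merged cluster IMP
  updated: d(IMP,Z)=23/2
iteration 3: select IMP,Z (d=23/2); attach at lengths (23/4, 23/4); label the merged cluster IMPZ
final tree: (((I:13,M:5):2,P:1/2):23/4,Z:23/4)
total length: 32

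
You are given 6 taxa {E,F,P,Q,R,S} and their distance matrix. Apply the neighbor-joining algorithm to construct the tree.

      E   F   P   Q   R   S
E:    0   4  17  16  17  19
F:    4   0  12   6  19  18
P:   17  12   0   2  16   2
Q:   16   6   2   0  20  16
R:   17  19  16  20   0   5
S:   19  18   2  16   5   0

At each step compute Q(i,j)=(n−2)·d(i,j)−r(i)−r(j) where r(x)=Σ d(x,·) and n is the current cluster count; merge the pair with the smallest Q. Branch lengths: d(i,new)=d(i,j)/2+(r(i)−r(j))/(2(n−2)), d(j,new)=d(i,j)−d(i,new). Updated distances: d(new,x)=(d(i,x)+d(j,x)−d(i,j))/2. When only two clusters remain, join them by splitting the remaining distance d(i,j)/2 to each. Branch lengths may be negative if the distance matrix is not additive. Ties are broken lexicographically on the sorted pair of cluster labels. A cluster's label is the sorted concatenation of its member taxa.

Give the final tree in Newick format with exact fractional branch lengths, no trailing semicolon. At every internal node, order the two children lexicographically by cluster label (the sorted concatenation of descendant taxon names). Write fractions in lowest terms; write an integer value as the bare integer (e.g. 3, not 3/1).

step 1: merge (R,S) at d=5, Q=-117; branch lengths R→37/8, S→3/8; new cluster RS
  updated: d(E,RS)=31/2, d(F,RS)=16, d(P,RS)=13/2, d(Q,RS)=31/2
step 2: merge (E,F) at d=4, Q=-157/2; branch lengths E→53/12, F→-5/12; new cluster EF
  updated: d(EF,P)=25/2, d(EF,Q)=9, d(EF,RS)=55/4
step 3: merge (EF,Q) at d=9, Q=-175/4; branch lengths EF→107/16, Q→37/16; new cluster EFQ
  updated: d(EFQ,P)=11/4, d(EFQ,RS)=81/8
step 4: merge (EFQ,P) at d=11/4, Q=-155/8; branch lengths EFQ→51/16, P→-7/16; new cluster EFPQ
  updated: d(EFPQ,RS)=111/16
step 5: merge (EFPQ,RS) at d=111/16; branch lengths EFPQ→111/32, RS→111/32; new cluster EFPQRS
final tree: ((((E:53/12,F:-5/12):107/16,Q:37/16):51/16,P:-7/16):111/32,(R:37/8,S:3/8):111/32)
total length: 443/16

((((E:53/12,F:-5/12):107/16,Q:37/16):51/16,P:-7/16):111/32,(R:37/8,S:3/8):111/32)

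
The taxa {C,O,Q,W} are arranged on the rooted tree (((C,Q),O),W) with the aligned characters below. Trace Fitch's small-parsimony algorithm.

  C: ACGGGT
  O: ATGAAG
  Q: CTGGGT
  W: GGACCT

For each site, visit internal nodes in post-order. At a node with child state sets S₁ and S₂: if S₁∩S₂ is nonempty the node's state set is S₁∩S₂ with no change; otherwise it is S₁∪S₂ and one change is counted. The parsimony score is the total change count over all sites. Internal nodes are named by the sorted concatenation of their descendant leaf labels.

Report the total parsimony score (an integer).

[col 0] CQ: children C:{A}, Q:{C} ∪→ {A,C}; cost 1
[col 0] COQ: children CQ:{A,C}, O:{A} ∩→ {A}; cost 0
[col 0] COQW: children COQ:{A}, W:{G} ∪→ {A,G}; cost 1
[col 1] CQ: children C:{C}, Q:{T} ∪→ {C,T}; cost 1
[col 1] COQ: children CQ:{C,T}, O:{T} ∩→ {T}; cost 0
[col 1] COQW: children COQ:{T}, W:{G} ∪→ {G,T}; cost 1
[col 2] CQ: children C:{G}, Q:{G} ∩→ {G}; cost 0
[col 2] COQ: children CQ:{G}, O:{G} ∩→ {G}; cost 0
[col 2] COQW: children COQ:{G}, W:{A} ∪→ {A,G}; cost 1
[col 3] CQ: children C:{G}, Q:{G} ∩→ {G}; cost 0
[col 3] COQ: children CQ:{G}, O:{A} ∪→ {A,G}; cost 1
[col 3] COQW: children COQ:{A,G}, W:{C} ∪→ {A,C,G}; cost 1
[col 4] CQ: children C:{G}, Q:{G} ∩→ {G}; cost 0
[col 4] COQ: children CQ:{G}, O:{A} ∪→ {A,G}; cost 1
[col 4] COQW: children COQ:{A,G}, W:{C} ∪→ {A,C,G}; cost 1
[col 5] CQ: children C:{T}, Q:{T} ∩→ {T}; cost 0
[col 5] COQ: children CQ:{T}, O:{G} ∪→ {G,T}; cost 1
[col 5] COQW: children COQ:{G,T}, W:{T} ∩→ {T}; cost 0
per-site changes: [2, 2, 1, 2, 2, 1]; total = 10

10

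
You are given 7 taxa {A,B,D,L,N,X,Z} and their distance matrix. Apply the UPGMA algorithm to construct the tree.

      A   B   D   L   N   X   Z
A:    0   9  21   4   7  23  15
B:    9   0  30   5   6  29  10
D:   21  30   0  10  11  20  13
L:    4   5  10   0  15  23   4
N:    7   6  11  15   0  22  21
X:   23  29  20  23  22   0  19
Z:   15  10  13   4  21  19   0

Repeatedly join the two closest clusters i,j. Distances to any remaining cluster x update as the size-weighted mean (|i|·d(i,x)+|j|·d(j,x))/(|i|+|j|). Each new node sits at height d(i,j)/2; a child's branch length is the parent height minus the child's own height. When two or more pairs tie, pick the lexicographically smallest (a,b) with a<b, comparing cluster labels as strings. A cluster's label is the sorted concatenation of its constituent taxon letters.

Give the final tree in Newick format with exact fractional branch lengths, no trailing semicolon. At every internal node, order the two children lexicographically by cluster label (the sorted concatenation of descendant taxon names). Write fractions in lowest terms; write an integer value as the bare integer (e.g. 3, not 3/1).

iteration 1: select A,L (d=4); attach at lengths (2, 2); label the merged cluster AL
  updated: d(AL,B)=7, d(AL,D)=31/2, d(AL,N)=11, d(AL,X)=23, d(AL,Z)=19/2
iteration 2: select B,N (d=6); attach at lengths (3, 3); label the merged cluster BN
  updated: d(AL,BN)=9, d(BN,D)=41/2, d(BN,X)=51/2, d(BN,Z)=31/2
iteration 3: select AL,BN (d=9); attach at lengths (5/2, 3/2); label the merged cluster ABLN
  updated: d(ABLN,D)=18, d(ABLN,X)=97/4, d(ABLN,Z)=25/2
iteration 4: select ABLN,Z (d=25/2); attach at lengths (7/4, 25/4); label the merged cluster ABLNZ
  updated: d(ABLNZ,D)=17, d(ABLNZ,X)=116/5
iteration 5: select ABLNZ,D (d=17); attach at lengths (9/4, 17/2); label the merged cluster ABDLNZ
  updated: d(ABDLNZ,X)=68/3
iteration 6: select ABDLNZ,X (d=68/3); attach at lengths (17/6, 34/3); label the merged cluster ABDLNXZ
final tree: (((((A:2,L:2):5/2,(B:3,N:3):3/2):7/4,Z:25/4):9/4,D:17/2):17/6,X:34/3)
total length: 563/12

(((((A:2,L:2):5/2,(B:3,N:3):3/2):7/4,Z:25/4):9/4,D:17/2):17/6,X:34/3)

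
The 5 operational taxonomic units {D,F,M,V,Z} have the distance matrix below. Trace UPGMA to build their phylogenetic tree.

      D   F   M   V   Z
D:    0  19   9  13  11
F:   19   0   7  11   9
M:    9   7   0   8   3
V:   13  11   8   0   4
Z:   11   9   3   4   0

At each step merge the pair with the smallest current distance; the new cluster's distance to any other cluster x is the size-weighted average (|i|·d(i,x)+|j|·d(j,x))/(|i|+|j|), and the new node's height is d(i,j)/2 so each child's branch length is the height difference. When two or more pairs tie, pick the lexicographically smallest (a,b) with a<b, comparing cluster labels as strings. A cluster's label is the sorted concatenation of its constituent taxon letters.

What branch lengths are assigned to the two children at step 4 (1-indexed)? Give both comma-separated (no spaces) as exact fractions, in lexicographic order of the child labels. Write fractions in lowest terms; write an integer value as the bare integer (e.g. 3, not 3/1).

13/2,2

1. join M+Z (d=3) ⇒ MZ; edges |M|=3/2, |Z|=3/2
  updated: d(D,MZ)=10, d(F,MZ)=8, d(MZ,V)=6
2. join MZ+V (d=6) ⇒ MVZ; edges |MZ|=3/2, |V|=3
  updated: d(D,MVZ)=11, d(F,MVZ)=9
3. join F+MVZ (d=9) ⇒ FMVZ; edges |F|=9/2, |MVZ|=3/2
  updated: d(D,FMVZ)=13
4. join D+FMVZ (d=13) ⇒ DFMVZ; edges |D|=13/2, |FMVZ|=2
final tree: (D:13/2,(F:9/2,((M:3/2,Z:3/2):3/2,V:3):3/2):2)
total length: 22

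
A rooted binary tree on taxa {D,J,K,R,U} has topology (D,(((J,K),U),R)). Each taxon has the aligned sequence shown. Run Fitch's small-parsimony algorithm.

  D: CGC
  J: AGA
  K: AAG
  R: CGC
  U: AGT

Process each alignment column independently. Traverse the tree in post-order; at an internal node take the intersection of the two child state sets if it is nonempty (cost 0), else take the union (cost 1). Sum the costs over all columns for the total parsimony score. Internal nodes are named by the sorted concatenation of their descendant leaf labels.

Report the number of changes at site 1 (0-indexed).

JK@0: {A} ∩ {A} = {A} (intersection, +0)
JKU@0: {A} ∩ {A} = {A} (intersection, +0)
JKRU@0: {A} ∪ {C} = {A,C} (union, +1)
DJKRU@0: {C} ∩ {A,C} = {C} (intersection, +0)
JK@1: {G} ∪ {A} = {A,G} (union, +1)
JKU@1: {A,G} ∩ {G} = {G} (intersection, +0)
JKRU@1: {G} ∩ {G} = {G} (intersection, +0)
DJKRU@1: {G} ∩ {G} = {G} (intersection, +0)
JK@2: {A} ∪ {G} = {A,G} (union, +1)
JKU@2: {A,G} ∪ {T} = {A,G,T} (union, +1)
JKRU@2: {A,G,T} ∪ {C} = {A,C,G,T} (union, +1)
DJKRU@2: {C} ∩ {A,C,G,T} = {C} (intersection, +0)
per-site changes: [1, 1, 3]; total = 5

1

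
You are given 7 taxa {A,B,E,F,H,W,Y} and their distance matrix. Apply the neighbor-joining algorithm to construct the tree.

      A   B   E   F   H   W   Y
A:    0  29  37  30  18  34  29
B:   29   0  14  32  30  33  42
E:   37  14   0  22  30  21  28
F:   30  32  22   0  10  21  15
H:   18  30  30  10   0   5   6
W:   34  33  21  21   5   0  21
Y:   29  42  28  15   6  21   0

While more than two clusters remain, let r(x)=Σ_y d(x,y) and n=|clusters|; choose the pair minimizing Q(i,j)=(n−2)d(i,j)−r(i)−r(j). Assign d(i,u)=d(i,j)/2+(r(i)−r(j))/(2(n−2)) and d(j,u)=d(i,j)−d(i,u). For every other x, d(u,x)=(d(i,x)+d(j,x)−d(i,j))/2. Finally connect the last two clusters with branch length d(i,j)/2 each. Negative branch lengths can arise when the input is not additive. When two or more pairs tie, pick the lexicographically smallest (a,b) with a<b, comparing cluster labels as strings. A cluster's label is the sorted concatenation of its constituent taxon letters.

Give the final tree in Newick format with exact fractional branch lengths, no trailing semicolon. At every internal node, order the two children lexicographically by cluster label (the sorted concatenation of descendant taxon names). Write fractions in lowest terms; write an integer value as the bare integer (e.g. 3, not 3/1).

1. join B+E (d=14, Q=-262) ⇒ BE; edges |B|=49/5, |E|=21/5
  updated: d(A,BE)=26, d(BE,F)=20, d(BE,H)=23, d(BE,W)=20, d(BE,Y)=28
2. join A+BE (d=26, Q=-150) ⇒ ABE; edges |A|=31/2, |BE|=21/2
  updated: d(ABE,F)=12, d(ABE,H)=15/2, d(ABE,W)=14, d(ABE,Y)=31/2
3. join H+W (d=5, Q=-149/2) ⇒ HW; edges |H|=-35/12, |W|=95/12
  updated: d(ABE,HW)=33/4, d(F,HW)=13, d(HW,Y)=11
4. join ABE+F (d=12, Q=-207/4) ⇒ ABEF; edges |ABE|=79/16, |F|=113/16
  updated: d(ABEF,HW)=37/8, d(ABEF,Y)=37/4
5. join ABEF+HW (d=37/8, Q=-199/8) ⇒ ABEFHW; edges |ABEF|=23/16, |HW|=51/16
  updated: d(ABEFHW,Y)=125/16
6. join ABEFHW+Y (d=125/16) ⇒ ABEFHWY; edges |ABEFHW|=125/32, |Y|=125/32
final tree: ((((A:31/2,(B:49/5,E:21/5):21/2):79/16,F:113/16):23/16,(H:-35/12,W:95/12):51/16):125/32,Y:125/32)
total length: 1111/16

((((A:31/2,(B:49/5,E:21/5):21/2):79/16,F:113/16):23/16,(H:-35/12,W:95/12):51/16):125/32,Y:125/32)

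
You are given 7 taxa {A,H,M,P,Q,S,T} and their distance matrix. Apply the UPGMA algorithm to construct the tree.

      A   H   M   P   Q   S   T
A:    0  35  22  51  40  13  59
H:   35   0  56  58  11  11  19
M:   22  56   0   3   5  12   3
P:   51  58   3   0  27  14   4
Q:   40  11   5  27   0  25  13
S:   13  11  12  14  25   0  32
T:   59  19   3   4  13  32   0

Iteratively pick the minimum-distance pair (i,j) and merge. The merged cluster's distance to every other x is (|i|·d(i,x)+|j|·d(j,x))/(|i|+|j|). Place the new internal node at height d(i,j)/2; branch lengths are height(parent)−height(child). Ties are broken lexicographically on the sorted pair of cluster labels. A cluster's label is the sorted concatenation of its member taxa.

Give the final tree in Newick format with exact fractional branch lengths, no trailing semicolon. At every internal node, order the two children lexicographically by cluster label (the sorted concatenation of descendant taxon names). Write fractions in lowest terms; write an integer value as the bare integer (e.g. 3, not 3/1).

(((A:13/2,S:13/2):59/8,(H:11/2,Q:11/2):67/8):35/24,((M:3/2,P:3/2):1/4,T:7/4):163/12)

1. join M+P (d=3) ⇒ MP; edges |M|=3/2, |P|=3/2
  updated: d(A,MP)=73/2, d(H,MP)=57, d(MP,Q)=16, d(MP,S)=13, d(MP,T)=7/2
2. join MP+T (d=7/2) ⇒ MPT; edges |MP|=1/4, |T|=7/4
  updated: d(A,MPT)=44, d(H,MPT)=133/3, d(MPT,Q)=15, d(MPT,S)=58/3
3. join H+Q (d=11) ⇒ HQ; edges |H|=11/2, |Q|=11/2
  updated: d(A,HQ)=75/2, d(HQ,MPT)=89/3, d(HQ,S)=18
4. join A+S (d=13) ⇒ AS; edges |A|=13/2, |S|=13/2
  updated: d(AS,HQ)=111/4, d(AS,MPT)=95/3
5. join AS+HQ (d=111/4) ⇒ AHQS; edges |AS|=59/8, |HQ|=67/8
  updated: d(AHQS,MPT)=92/3
6. join AHQS+MPT (d=92/3) ⇒ AHMPQST; edges |AHQS|=35/24, |MPT|=163/12
final tree: (((A:13/2,S:13/2):59/8,(H:11/2,Q:11/2):67/8):35/24,((M:3/2,P:3/2):1/4,T:7/4):163/12)
total length: 1435/24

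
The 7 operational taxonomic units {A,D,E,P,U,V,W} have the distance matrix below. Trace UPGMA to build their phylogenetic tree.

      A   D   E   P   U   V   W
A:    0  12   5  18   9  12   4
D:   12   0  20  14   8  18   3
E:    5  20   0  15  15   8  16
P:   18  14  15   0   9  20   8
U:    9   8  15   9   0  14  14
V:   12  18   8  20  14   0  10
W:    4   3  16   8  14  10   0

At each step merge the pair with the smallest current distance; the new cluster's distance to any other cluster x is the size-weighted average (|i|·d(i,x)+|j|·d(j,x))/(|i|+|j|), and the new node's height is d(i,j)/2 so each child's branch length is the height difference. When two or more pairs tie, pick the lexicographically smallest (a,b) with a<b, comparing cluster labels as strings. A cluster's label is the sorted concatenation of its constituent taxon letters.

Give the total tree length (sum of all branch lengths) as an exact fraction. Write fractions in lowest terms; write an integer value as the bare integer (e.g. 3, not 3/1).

133/4

1. join D+W (d=3) ⇒ DW; edges |D|=3/2, |W|=3/2
  updated: d(A,DW)=8, d(DW,E)=18, d(DW,P)=11, d(DW,U)=11, d(DW,V)=14
2. join A+E (d=5) ⇒ AE; edges |A|=5/2, |E|=5/2
  updated: d(AE,DW)=13, d(AE,P)=33/2, d(AE,U)=12, d(AE,V)=10
3. join P+U (d=9) ⇒ PU; edges |P|=9/2, |U|=9/2
  updated: d(AE,PU)=57/4, d(DW,PU)=11, d(PU,V)=17
4. join AE+V (d=10) ⇒ AEV; edges |AE|=5/2, |V|=5
  updated: d(AEV,DW)=40/3, d(AEV,PU)=91/6
5. join DW+PU (d=11) ⇒ DPUW; edges |DW|=4, |PU|=1
  updated: d(AEV,DPUW)=57/4
6. join AEV+DPUW (d=57/4) ⇒ ADEPUVW; edges |AEV|=17/8, |DPUW|=13/8
final tree: (((A:5/2,E:5/2):5/2,V:5):17/8,((D:3/2,W:3/2):4,(P:9/2,U:9/2):1):13/8)
total length: 133/4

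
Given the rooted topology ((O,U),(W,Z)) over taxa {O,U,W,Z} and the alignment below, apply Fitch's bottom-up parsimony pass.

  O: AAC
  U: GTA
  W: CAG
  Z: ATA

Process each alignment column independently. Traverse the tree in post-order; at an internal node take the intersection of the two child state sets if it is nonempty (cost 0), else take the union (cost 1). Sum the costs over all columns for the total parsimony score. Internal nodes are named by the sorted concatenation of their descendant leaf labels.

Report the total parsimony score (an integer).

[col 0] OU: children O:{A}, U:{G} ∪→ {A,G}; cost 1
[col 0] WZ: children W:{C}, Z:{A} ∪→ {A,C}; cost 1
[col 0] OUWZ: children OU:{A,G}, WZ:{A,C} ∩→ {A}; cost 0
[col 1] OU: children O:{A}, U:{T} ∪→ {A,T}; cost 1
[col 1] WZ: children W:{A}, Z:{T} ∪→ {A,T}; cost 1
[col 1] OUWZ: children OU:{A,T}, WZ:{A,T} ∩→ {A,T}; cost 0
[col 2] OU: children O:{C}, U:{A} ∪→ {A,C}; cost 1
[col 2] WZ: children W:{G}, Z:{A} ∪→ {A,G}; cost 1
[col 2] OUWZ: children OU:{A,C}, WZ:{A,G} ∩→ {A}; cost 0
per-site changes: [2, 2, 2]; total = 6

6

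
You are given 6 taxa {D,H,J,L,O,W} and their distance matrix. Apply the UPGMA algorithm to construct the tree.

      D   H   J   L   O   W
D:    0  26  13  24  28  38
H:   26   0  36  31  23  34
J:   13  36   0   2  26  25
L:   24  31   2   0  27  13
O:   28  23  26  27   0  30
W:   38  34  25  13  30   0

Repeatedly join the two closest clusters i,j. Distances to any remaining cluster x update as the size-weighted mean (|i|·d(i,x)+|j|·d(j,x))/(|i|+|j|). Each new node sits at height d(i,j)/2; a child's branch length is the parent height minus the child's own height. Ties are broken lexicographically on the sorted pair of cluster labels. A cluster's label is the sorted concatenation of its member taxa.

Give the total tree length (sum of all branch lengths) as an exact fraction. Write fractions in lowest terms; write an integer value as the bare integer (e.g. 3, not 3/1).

step 1: merge (J,L) at d=2; branch lengths J→1, L→1; new cluster JL
  updated: d(D,JL)=37/2, d(H,JL)=67/2, d(JL,O)=53/2, d(JL,W)=19
step 2: merge (D,JL) at d=37/2; branch lengths D→37/4, JL→33/4; new cluster DJL
  updated: d(DJL,H)=31, d(DJL,O)=27, d(DJL,W)=76/3
step 3: merge (H,O) at d=23; branch lengths H→23/2, O→23/2; new cluster HO
  updated: d(DJL,HO)=29, d(HO,W)=32
step 4: merge (DJL,W) at d=76/3; branch lengths DJL→41/12, W→38/3; new cluster DJLW
  updated: d(DJLW,HO)=119/4
step 5: merge (DJLW,HO) at d=119/4; branch lengths DJLW→53/24, HO→27/8; new cluster DHJLOW
final tree: (((D:37/4,(J:1,L:1):33/4):41/12,W:38/3):53/24,(H:23/2,O:23/2):27/8)
total length: 385/6

385/6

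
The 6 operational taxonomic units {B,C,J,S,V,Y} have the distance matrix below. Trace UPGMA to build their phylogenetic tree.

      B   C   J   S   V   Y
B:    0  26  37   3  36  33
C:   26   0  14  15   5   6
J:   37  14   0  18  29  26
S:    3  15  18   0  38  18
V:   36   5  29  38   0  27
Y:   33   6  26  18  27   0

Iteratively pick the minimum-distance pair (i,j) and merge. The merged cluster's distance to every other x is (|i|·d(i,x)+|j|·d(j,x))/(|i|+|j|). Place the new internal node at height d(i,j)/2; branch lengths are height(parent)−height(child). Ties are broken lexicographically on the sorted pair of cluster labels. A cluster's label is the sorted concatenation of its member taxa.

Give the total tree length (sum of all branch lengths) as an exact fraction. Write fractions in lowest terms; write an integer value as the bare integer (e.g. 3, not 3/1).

iteration 1: select B,S (d=3); attach at lengths (3/2, 3/2); label the merged cluster BS
  updated: d(BS,C)=41/2, d(BS,J)=55/2, d(BS,V)=37, d(BS,Y)=51/2
iteration 2: select C,V (d=5); attach at lengths (5/2, 5/2); label the merged cluster CV
  updated: d(BS,CV)=115/4, d(CV,J)=43/2, d(CV,Y)=33/2
iteration 3: select CV,Y (d=33/2); attach at lengths (23/4, 33/4); label the merged cluster CVY
  updated: d(BS,CVY)=83/3, d(CVY,J)=23
iteration 4: select CVY,J (d=23); attach at lengths (13/4, 23/2); label the merged cluster CJVY
  updated: d(BS,CJVY)=221/8
iteration 5: select BS,CJVY (d=221/8); attach at lengths (197/16, 37/16); label the merged cluster BCJSVY
final tree: ((B:3/2,S:3/2):197/16,(((C:5/2,V:5/2):23/4,Y:33/4):13/4,J:23/2):37/16)
total length: 411/8

411/8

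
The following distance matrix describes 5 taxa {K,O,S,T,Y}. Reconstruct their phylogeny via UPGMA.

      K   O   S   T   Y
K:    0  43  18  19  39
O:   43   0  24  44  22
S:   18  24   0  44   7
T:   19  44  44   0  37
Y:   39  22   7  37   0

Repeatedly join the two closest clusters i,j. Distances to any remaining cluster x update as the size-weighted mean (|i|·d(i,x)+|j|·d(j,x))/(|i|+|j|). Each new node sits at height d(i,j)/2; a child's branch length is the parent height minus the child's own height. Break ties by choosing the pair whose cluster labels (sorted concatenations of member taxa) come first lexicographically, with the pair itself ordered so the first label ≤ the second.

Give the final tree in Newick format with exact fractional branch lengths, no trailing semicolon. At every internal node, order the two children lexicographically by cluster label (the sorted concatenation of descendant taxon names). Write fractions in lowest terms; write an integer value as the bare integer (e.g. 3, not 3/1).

((K:19/2,T:19/2):37/4,(O:23/2,(S:7/2,Y:7/2):8):29/4)

iteration 1: select S,Y (d=7); attach at lengths (7/2, 7/2); label the merged cluster SY
  updated: d(K,SY)=57/2, d(O,SY)=23, d(SY,T)=81/2
iteration 2: select K,T (d=19); attach at lengths (19/2, 19/2); label the merged cluster KT
  updated: d(KT,O)=87/2, d(KT,SY)=69/2
iteration 3: select O,SY (d=23); attach at lengths (23/2, 8); label the merged cluster OSY
  updated: d(KT,OSY)=75/2
iteration 4: select KT,OSY (d=75/2); attach at lengths (37/4, 29/4); label the merged cluster KOSTY
final tree: ((K:19/2,T:19/2):37/4,(O:23/2,(S:7/2,Y:7/2):8):29/4)
total length: 62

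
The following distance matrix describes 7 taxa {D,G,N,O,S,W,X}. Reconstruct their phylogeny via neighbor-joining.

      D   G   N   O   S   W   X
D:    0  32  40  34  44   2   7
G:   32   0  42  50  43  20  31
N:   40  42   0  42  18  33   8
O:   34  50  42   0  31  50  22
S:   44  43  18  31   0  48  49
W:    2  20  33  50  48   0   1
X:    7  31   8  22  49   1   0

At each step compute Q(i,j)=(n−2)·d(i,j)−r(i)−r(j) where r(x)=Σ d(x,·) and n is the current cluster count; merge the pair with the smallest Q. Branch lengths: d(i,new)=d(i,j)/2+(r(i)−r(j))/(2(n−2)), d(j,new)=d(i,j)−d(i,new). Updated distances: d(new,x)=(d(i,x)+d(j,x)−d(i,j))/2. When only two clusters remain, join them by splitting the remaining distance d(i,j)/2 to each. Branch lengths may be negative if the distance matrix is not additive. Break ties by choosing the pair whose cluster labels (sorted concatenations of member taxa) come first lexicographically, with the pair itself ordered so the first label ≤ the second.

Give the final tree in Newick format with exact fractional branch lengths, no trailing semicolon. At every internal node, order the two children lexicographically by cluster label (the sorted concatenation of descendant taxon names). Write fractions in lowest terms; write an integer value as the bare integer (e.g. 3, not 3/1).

(((D:99/32,W:-35/32):123/32,(G:151/8,((N:4,S:14):143/16,O:297/16):73/8):187/32):-27/64,X:-27/64)

iteration 1: select N,S (d=18, Q=-326); attach at lengths (4, 14); label the merged cluster NS
  updated: d(D,NS)=33, d(G,NS)=67/2, d(NS,O)=55/2, d(NS,W)=63/2, d(NS,X)=39/2
iteration 2: select NS,O (d=55/2, Q=-437/2); attach at lengths (143/16, 297/16); label the merged cluster NOS
  updated: d(D,NOS)=79/4, d(G,NOS)=28, d(NOS,W)=27, d(NOS,X)=7
iteration 3: select G,NOS (d=28, Q=-435/4); attach at lengths (151/8, 73/8); label the merged cluster GNOS
  updated: d(D,GNOS)=95/8, d(GNOS,W)=19/2, d(GNOS,X)=5
iteration 4: select D,W (d=2, Q=-235/8); attach at lengths (99/32, -35/32); label the merged cluster DW
  updated: d(DW,GNOS)=155/16, d(DW,X)=3
iteration 5: select DW,GNOS (d=155/16, Q=-283/16); attach at lengths (123/32, 187/32); label the merged cluster DGNOSW
  updated: d(DGNOSW,X)=-27/32
iteration 6: select DGNOSW,X (d=-27/32); attach at lengths (-27/64, -27/64); label the merged cluster DGNOSWX
final tree: (((D:99/32,W:-35/32):123/32,(G:151/8,((N:4,S:14):143/16,O:297/16):73/8):187/32):-27/64,X:-27/64)
total length: 2699/32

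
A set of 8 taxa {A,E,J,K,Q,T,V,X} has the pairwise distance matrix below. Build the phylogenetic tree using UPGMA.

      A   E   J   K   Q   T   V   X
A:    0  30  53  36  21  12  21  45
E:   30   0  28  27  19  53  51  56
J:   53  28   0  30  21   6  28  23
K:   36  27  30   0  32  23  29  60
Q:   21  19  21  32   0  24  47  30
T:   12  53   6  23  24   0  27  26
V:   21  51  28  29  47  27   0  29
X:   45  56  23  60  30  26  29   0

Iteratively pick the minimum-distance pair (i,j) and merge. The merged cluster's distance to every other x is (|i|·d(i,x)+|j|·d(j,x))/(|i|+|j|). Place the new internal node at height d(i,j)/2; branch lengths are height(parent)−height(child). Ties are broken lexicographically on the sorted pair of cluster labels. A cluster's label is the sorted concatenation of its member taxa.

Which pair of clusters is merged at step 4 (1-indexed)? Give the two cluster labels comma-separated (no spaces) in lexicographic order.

iteration 1: select J,T (d=6); attach at lengths (3, 3); label the merged cluster JT
  updated: d(A,JT)=65/2, d(E,JT)=81/2, d(JT,K)=53/2, d(JT,Q)=45/2, d(JT,V)=55/2, d(JT,X)=49/2
iteration 2: select E,Q (d=19); attach at lengths (19/2, 19/2); label the merged cluster EQ
  updated: d(A,EQ)=51/2, d(EQ,JT)=63/2, d(EQ,K)=59/2, d(EQ,V)=49, d(EQ,X)=43
iteration 3: select A,V (d=21); attach at lengths (21/2, 21/2); label the merged cluster AV
  updated: d(AV,EQ)=149/4, d(AV,JT)=30, d(AV,K)=65/2, d(AV,X)=37
iteration 4: select JT,X (d=49/2); attach at lengths (37/4, 49/4); label the merged cluster JTX
  updated: d(AV,JTX)=97/3, d(EQ,JTX)=106/3, d(JTX,K)=113/3
iteration 5: select EQ,K (d=59/2); attach at lengths (21/4, 59/4); label the merged cluster EKQ
  updated: d(AV,EKQ)=107/3, d(EKQ,JTX)=325/9
iteration 6: select AV,JTX (d=97/3); attach at lengths (17/3, 47/12); label the merged cluster AJTVX
  updated: d(AJTVX,EKQ)=539/15
iteration 7: select AJTVX,EKQ (d=539/15); attach at lengths (9/5, 193/60); label the merged cluster AEJKQTVX
final tree: (((A:21/2,V:21/2):17/3,((J:3,T:3):37/4,X:49/4):47/12):9/5,((E:19/2,Q:19/2):21/4,K:59/4):193/60)
total length: 1021/10

JT,X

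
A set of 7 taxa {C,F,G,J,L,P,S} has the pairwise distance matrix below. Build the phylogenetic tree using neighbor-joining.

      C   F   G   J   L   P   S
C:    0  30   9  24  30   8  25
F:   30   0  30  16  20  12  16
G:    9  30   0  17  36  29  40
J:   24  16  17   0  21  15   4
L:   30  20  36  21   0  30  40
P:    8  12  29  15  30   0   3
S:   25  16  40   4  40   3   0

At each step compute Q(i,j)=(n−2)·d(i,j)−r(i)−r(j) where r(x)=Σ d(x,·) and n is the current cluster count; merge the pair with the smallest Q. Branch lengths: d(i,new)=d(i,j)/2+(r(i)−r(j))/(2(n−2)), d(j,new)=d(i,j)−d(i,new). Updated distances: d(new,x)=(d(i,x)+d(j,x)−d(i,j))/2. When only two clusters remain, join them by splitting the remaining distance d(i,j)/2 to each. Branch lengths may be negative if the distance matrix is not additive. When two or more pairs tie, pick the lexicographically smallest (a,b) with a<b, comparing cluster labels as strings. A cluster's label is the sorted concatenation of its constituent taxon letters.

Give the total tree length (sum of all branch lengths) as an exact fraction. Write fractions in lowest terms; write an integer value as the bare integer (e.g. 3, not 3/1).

235/4

iteration 1: select C,G (d=9, Q=-242); attach at lengths (1, 8); label the merged cluster CG
  updated: d(CG,F)=51/2, d(CG,J)=16, d(CG,L)=57/2, d(CG,P)=14, d(CG,S)=28
iteration 2: select P,S (d=3, Q=-153); attach at lengths (-5/8, 29/8); label the merged cluster PS
  updated: d(CG,PS)=39/2, d(F,PS)=25/2, d(J,PS)=8, d(L,PS)=67/2
iteration 3: select F,L (d=20, Q=-117); attach at lengths (31/6, 89/6); label the merged cluster FL
  updated: d(CG,FL)=17, d(FL,J)=17/2, d(FL,PS)=13
iteration 4: select CG,FL (d=17, Q=-57); attach at lengths (12, 5); label the merged cluster CFGL
  updated: d(CFGL,J)=15/4, d(CFGL,PS)=31/4
iteration 5: select CFGL,J (d=15/4, Q=-39/2); attach at lengths (7/4, 2); label the merged cluster CFGJL
  updated: d(CFGJL,PS)=6
iteration 6: select CFGJL,PS (d=6); attach at lengths (3, 3); label the merged cluster CFGJLPS
final tree: ((((C:1,G:8):12,(F:31/6,L:89/6):5):7/4,J:2):3,(P:-5/8,S:29/8):3)
total length: 235/4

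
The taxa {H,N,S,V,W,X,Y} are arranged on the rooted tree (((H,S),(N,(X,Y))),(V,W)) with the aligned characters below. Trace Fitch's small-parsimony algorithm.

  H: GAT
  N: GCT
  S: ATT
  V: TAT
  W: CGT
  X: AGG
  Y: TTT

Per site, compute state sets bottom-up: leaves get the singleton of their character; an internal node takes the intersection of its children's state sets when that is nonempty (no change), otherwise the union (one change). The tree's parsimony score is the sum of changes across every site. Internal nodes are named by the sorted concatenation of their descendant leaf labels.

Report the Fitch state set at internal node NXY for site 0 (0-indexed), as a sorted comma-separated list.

site 0, node HS: H={G} ∪ S={A} → {A,G} (+1)
site 0, node XY: X={A} ∪ Y={T} → {A,T} (+1)
site 0, node NXY: N={G} ∪ XY={A,T} → {A,G,T} (+1)
site 0, node HNSXY: HS={A,G} ∩ NXY={A,G,T} → {A,G} (+0)
site 0, node VW: V={T} ∪ W={C} → {C,T} (+1)
site 0, node HNSVWXY: HNSXY={A,G} ∪ VW={C,T} → {A,C,G,T} (+1)
site 1, node HS: H={A} ∪ S={T} → {A,T} (+1)
site 1, node XY: X={G} ∪ Y={T} → {G,T} (+1)
site 1, node NXY: N={C} ∪ XY={G,T} → {C,G,T} (+1)
site 1, node HNSXY: HS={A,T} ∩ NXY={C,G,T} → {T} (+0)
site 1, node VW: V={A} ∪ W={G} → {A,G} (+1)
site 1, node HNSVWXY: HNSXY={T} ∪ VW={A,G} → {A,G,T} (+1)
site 2, node HS: H={T} ∩ S={T} → {T} (+0)
site 2, node XY: X={G} ∪ Y={T} → {G,T} (+1)
site 2, node NXY: N={T} ∩ XY={G,T} → {T} (+0)
site 2, node HNSXY: HS={T} ∩ NXY={T} → {T} (+0)
site 2, node VW: V={T} ∩ W={T} → {T} (+0)
site 2, node HNSVWXY: HNSXY={T} ∩ VW={T} → {T} (+0)
per-site changes: [5, 5, 1]; total = 11

A,G,T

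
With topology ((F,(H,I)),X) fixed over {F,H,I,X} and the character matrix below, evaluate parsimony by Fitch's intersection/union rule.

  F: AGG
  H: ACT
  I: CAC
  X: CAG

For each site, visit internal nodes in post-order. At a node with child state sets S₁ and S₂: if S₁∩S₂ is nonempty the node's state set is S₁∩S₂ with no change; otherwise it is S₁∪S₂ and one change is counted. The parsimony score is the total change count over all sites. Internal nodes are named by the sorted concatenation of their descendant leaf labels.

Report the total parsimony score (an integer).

site 0, node HI: H={A} ∪ I={C} → {A,C} (+1)
site 0, node FHI: F={A} ∩ HI={A,C} → {A} (+0)
site 0, node FHIX: FHI={A} ∪ X={C} → {A,C} (+1)
site 1, node HI: H={C} ∪ I={A} → {A,C} (+1)
site 1, node FHI: F={G} ∪ HI={A,C} → {A,C,G} (+1)
site 1, node FHIX: FHI={A,C,G} ∩ X={A} → {A} (+0)
site 2, node HI: H={T} ∪ I={C} → {C,T} (+1)
site 2, node FHI: F={G} ∪ HI={C,T} → {C,G,T} (+1)
site 2, node FHIX: FHI={C,G,T} ∩ X={G} → {G} (+0)
per-site changes: [2, 2, 2]; total = 6

6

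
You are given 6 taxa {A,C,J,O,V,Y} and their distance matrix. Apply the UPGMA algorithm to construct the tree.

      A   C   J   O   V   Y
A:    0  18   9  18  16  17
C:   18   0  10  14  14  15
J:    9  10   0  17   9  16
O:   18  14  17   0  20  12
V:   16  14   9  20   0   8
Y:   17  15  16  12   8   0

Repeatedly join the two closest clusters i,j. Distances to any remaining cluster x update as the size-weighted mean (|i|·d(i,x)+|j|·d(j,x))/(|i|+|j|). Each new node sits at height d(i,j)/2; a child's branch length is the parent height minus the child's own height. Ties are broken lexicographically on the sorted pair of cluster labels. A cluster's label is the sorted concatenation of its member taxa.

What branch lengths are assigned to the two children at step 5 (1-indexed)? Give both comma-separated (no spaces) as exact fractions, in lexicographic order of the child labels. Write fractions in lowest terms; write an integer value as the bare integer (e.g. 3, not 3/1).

1. join V+Y (d=8) ⇒ VY; edges |V|=4, |Y|=4
  updated: d(A,VY)=33/2, d(C,VY)=29/2, d(J,VY)=25/2, d(O,VY)=16
2. join A+J (d=9) ⇒ AJ; edges |A|=9/2, |J|=9/2
  updated: d(AJ,C)=14, d(AJ,O)=35/2, d(AJ,VY)=29/2
3. join AJ+C (d=14) ⇒ ACJ; edges |AJ|=5/2, |C|=7
  updated: d(ACJ,O)=49/3, d(ACJ,VY)=29/2
4. join ACJ+VY (d=29/2) ⇒ ACJVY; edges |ACJ|=1/4, |VY|=13/4
  updated: d(ACJVY,O)=81/5
5. join ACJVY+O (d=81/5) ⇒ ACJOVY; edges |ACJVY|=17/20, |O|=81/10
final tree: ((((A:9/2,J:9/2):5/2,C:7):1/4,(V:4,Y:4):13/4):17/20,O:81/10)
total length: 779/20

17/20,81/10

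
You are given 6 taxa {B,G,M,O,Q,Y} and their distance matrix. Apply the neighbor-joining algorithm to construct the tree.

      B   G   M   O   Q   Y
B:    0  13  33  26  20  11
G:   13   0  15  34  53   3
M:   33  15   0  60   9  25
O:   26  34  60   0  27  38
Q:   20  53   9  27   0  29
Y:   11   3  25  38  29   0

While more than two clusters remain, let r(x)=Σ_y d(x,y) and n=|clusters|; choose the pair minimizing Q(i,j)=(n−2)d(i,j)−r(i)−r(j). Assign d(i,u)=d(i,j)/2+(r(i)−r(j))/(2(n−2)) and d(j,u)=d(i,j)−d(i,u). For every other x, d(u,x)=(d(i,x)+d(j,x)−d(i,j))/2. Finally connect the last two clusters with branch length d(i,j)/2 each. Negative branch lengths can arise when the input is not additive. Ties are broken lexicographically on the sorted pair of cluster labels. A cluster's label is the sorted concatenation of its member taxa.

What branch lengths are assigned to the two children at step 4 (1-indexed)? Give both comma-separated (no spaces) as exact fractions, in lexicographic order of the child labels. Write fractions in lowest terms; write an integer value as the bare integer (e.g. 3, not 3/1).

2,16

step 1: merge (M,Q) at d=9, Q=-244; branch lengths M→5, Q→4; new cluster MQ
  updated: d(B,MQ)=22, d(G,MQ)=59/2, d(MQ,O)=39, d(MQ,Y)=45/2
step 2: merge (G,Y) at d=3, Q=-145; branch lengths G→7/3, Y→2/3; new cluster GY
  updated: d(B,GY)=21/2, d(GY,MQ)=49/2, d(GY,O)=69/2
step 3: merge (B,GY) at d=21/2, Q=-107; branch lengths B→5/2, GY→8; new cluster BGY
  updated: d(BGY,MQ)=18, d(BGY,O)=25
step 4: merge (BGY,MQ) at d=18, Q=-82; branch lengths BGY→2, MQ→16; new cluster BGMQY
  updated: d(BGMQY,O)=23
step 5: merge (BGMQY,O) at d=23; branch lengths BGMQY→23/2, O→23/2; new cluster BGMOQY
final tree: (((B:5/2,(G:7/3,Y:2/3):8):2,(M:5,Q:4):16):23/2,O:23/2)
total length: 127/2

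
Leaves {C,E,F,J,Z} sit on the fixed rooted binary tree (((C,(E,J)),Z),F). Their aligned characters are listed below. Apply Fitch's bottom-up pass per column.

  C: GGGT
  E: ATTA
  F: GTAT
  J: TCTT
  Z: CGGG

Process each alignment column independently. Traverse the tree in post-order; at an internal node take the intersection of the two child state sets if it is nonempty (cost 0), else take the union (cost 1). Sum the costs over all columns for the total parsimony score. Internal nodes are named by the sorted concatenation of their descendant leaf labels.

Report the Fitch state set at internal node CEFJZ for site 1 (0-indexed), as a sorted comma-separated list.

site 0, node EJ: E={A} ∪ J={T} → {A,T} (+1)
site 0, node CEJ: C={G} ∪ EJ={A,T} → {A,G,T} (+1)
site 0, node CEJZ: CEJ={A,G,T} ∪ Z={C} → {A,C,G,T} (+1)
site 0, node CEFJZ: CEJZ={A,C,G,T} ∩ F={G} → {G} (+0)
site 1, node EJ: E={T} ∪ J={C} → {C,T} (+1)
site 1, node CEJ: C={G} ∪ EJ={C,T} → {C,G,T} (+1)
site 1, node CEJZ: CEJ={C,G,T} ∩ Z={G} → {G} (+0)
site 1, node CEFJZ: CEJZ={G} ∪ F={T} → {G,T} (+1)
site 2, node EJ: E={T} ∩ J={T} → {T} (+0)
site 2, node CEJ: C={G} ∪ EJ={T} → {G,T} (+1)
site 2, node CEJZ: CEJ={G,T} ∩ Z={G} → {G} (+0)
site 2, node CEFJZ: CEJZ={G} ∪ F={A} → {A,G} (+1)
site 3, node EJ: E={A} ∪ J={T} → {A,T} (+1)
site 3, node CEJ: C={T} ∩ EJ={A,T} → {T} (+0)
site 3, node CEJZ: CEJ={T} ∪ Z={G} → {G,T} (+1)
site 3, node CEFJZ: CEJZ={G,T} ∩ F={T} → {T} (+0)
per-site changes: [3, 3, 2, 2]; total = 10

G,T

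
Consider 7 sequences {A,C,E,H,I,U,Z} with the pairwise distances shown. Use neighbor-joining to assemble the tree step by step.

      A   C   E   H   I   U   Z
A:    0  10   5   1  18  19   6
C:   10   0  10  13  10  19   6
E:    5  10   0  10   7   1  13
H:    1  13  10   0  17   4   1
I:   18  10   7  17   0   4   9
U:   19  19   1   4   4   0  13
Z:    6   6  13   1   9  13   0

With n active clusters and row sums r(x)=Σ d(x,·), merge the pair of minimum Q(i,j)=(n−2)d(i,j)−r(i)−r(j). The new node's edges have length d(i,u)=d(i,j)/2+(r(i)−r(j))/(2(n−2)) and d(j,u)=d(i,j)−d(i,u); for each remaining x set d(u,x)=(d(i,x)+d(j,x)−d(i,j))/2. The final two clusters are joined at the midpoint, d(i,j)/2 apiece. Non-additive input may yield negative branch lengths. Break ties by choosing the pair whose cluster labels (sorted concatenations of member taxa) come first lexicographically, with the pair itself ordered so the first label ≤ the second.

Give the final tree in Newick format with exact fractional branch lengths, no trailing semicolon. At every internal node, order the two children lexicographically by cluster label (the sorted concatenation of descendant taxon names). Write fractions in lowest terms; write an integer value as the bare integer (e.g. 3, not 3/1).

step 1: merge (I,U) at d=4, Q=-105; branch lengths I→5/2, U→3/2; new cluster IU
  updated: d(A,IU)=33/2, d(C,IU)=25/2, d(E,IU)=2, d(H,IU)=17/2, d(IU,Z)=9
step 2: merge (E,IU) at d=2, Q=-161/2; branch lengths E→-1/16, IU→33/16; new cluster EIU
  updated: d(A,EIU)=39/4, d(C,EIU)=41/4, d(EIU,H)=33/4, d(EIU,Z)=10
step 3: merge (A,H) at d=1, Q=-47; branch lengths A→13/12, H→-1/12; new cluster AH
  updated: d(AH,C)=11, d(AH,EIU)=17/2, d(AH,Z)=3
step 4: merge (AH,Z) at d=3, Q=-71/2; branch lengths AH→19/8, Z→5/8; new cluster AHZ
  updated: d(AHZ,C)=7, d(AHZ,EIU)=31/4
step 5: merge (AHZ,C) at d=7, Q=-25; branch lengths AHZ→9/4, C→19/4; new cluster ACHZ
  updated: d(ACHZ,EIU)=11/2
step 6: merge (ACHZ,EIU) at d=11/2; branch lengths ACHZ→11/4, EIU→11/4; new cluster ACEHIUZ
final tree: ((((A:13/12,H:-1/12):19/8,Z:5/8):9/4,C:19/4):11/4,(E:-1/16,(I:5/2,U:3/2):33/16):11/4)
total length: 45/2

((((A:13/12,H:-1/12):19/8,Z:5/8):9/4,C:19/4):11/4,(E:-1/16,(I:5/2,U:3/2):33/16):11/4)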